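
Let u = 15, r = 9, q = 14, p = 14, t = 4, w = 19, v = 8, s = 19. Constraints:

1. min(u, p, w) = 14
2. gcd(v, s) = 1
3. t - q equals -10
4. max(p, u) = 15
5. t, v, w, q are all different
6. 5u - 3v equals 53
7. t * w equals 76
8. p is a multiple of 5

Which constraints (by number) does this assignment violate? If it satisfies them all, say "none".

1. min(15, 14, 19) = 14 — OK.
2. gcd(8, 19) = 1 — OK.
3. t - q = 4 - 14 = -10 — OK.
4. max(14, 15) = 15 — OK.
5. values 4, 8, 19, 14 are pairwise distinct — OK.
6. 5u - 3v = 5(15) - 3(8) = 51, not 53 — violated.
7. t * w = 4 * 19 = 76 — OK.
8. 14 = 5*2 + 4, so 5 does not divide 14 — violated.

Violated: 6 and 8.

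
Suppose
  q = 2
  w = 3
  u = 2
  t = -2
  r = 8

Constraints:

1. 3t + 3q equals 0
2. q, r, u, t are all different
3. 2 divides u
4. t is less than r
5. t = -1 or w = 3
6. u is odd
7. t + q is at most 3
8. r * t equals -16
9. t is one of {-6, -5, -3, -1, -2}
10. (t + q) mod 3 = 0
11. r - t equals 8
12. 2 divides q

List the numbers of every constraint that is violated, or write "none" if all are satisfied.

Violated: 2, 6, 11.

1. 3t + 3q = 3(-2) + 3(2) = 0 — holds.
2. q = u = 2, not all different — does not hold.
3. 2 / 2 = 1, so 2 divides 2 — holds.
4. t = -2, r = 8; -2 < 8 — holds.
5. t = -2 ≠ -1, but w = 3 = 3 (second disjunct) — holds.
6. u = 2 is even — does not hold.
7. t + q = -2 + 2 = 0; 0 ≤ 3 — holds.
8. r * t = 8 * (-2) = -16 — holds.
9. t = -2 is in {-6, -5, -3, -1, -2} — holds.
10. t + q = 0; 0 mod 3 = 0 — holds.
11. r - t = 8 - (-2) = 10, not 8 — does not hold.
12. 2 / 2 = 1, so 2 divides 2 — holds.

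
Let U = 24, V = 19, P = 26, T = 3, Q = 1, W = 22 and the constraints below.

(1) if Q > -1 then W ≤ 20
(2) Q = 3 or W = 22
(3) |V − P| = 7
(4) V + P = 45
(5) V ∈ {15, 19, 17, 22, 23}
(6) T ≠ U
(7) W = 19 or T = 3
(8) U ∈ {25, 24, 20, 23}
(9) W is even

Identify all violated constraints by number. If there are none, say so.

No — constraint 1 is not satisfied.

(1) Q = 1 > -1, so we need W ≤ 20; but W = 22 > 20 — violated.
(2) Q = 1 ≠ 3, but W = 22 = 22 (second disjunct) — OK.
(3) |19 − 26| = 7 — OK.
(4) V + P = 19 + 26 = 45 — OK.
(5) V = 19 is in {15, 19, 17, 22, 23} — OK.
(6) T = 3, U = 24; distinct — OK.
(7) W = 22 ≠ 19, but T = 3 = 3 (second disjunct) — OK.
(8) U = 24 is in {25, 24, 20, 23} — OK.
(9) W = 22 is even — OK.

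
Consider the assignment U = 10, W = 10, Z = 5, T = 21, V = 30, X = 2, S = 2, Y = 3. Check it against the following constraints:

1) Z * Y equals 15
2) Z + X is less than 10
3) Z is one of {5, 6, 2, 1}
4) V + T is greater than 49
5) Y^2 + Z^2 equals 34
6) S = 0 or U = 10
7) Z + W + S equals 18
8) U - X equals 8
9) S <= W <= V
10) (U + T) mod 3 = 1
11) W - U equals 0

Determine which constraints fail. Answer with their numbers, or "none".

1) Z * Y = 5 * 3 = 15  OK
2) Z + X = 5 + 2 = 7; 7 < 10  OK
3) Z = 5 is in {5, 6, 2, 1}  OK
4) V + T = 30 + 21 = 51; 51 > 49  OK
5) Y^2 + Z^2 = 3^2 + 5^2 = 9 + 25 = 34  OK
6) S = 2 ≠ 0, but U = 10 = 10 (second disjunct)  OK
7) Z + W + S = 5 + 10 + 2 = 17, not 18  FAIL
8) U - X = 10 - 2 = 8  OK
9) values 2 <= 10 <= 30  OK
10) U + T = 31; 31 mod 3 = 1  OK
11) W - U = 10 - 10 = 0  OK

No — constraint 7 is not satisfied.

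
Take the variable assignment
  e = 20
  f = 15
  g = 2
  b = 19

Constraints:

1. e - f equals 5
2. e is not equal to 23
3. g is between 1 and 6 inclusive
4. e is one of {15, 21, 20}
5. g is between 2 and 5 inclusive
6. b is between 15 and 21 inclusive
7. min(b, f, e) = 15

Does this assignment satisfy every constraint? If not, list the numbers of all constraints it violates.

The assignment satisfies every constraint.

1. e - f = 20 - 15 = 5 — holds.
2. e = 20, and 20 ≠ 23 — holds.
3. g = 2 lies in [1, 6] — holds.
4. e = 20 is in {15, 21, 20} — holds.
5. g = 2 lies in [2, 5] — holds.
6. b = 19 lies in [15, 21] — holds.
7. min(19, 15, 20) = 15 — holds.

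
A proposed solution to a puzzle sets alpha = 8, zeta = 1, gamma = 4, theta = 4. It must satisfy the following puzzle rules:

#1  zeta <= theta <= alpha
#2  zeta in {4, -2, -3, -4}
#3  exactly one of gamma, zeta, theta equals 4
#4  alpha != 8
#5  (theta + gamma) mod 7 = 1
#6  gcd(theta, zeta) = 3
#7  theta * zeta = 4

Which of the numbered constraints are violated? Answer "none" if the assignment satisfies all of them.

Constraints 2, 3, 4, and 6 are violated.

#1 values 1 <= 4 <= 8  holds
#2 zeta = 1 is not in {4, -2, -3, -4}  fails
#3 gamma=4, zeta=1, theta=4; 2 of them equal 4, not exactly one  fails
#4 alpha = 8, but 8 is required to differ  fails
#5 theta + gamma = 8; 8 mod 7 = 1  holds
#6 gcd(4, 1) = 1, not 3  fails
#7 theta * zeta = 4 * 1 = 4  holds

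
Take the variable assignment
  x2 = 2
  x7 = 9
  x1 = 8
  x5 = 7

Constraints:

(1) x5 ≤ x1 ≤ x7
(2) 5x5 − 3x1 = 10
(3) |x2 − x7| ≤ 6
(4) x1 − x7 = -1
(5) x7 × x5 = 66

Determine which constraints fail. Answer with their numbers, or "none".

(1) values 7 ≤ 8 ≤ 9 — satisfied.
(2) 5x5 − 3x1 = 5(7) − 3(8) = 11, not 10 — violated.
(3) |2 − 9| = 7; 7 > 6, exceeds bound 6 — violated.
(4) x1 − x7 = 8 − 9 = -1 — satisfied.
(5) x7 × x5 = 9 × 7 = 63, not 66 — violated.

Constraints 2, 3, and 5 are violated.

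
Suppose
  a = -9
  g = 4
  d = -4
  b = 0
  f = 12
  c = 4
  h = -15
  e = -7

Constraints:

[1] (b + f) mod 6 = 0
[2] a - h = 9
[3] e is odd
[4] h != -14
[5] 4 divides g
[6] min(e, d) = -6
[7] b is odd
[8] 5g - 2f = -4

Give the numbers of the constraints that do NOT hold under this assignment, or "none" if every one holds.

Constraints 2, 6, and 7 are violated.

[1] b + f = 12; 12 mod 6 = 0  holds
[2] a - h = -9 - (-15) = 6, not 9  fails
[3] e = -7 is odd  holds
[4] h = -15, and -15 ≠ -14  holds
[5] 4 / 4 = 1, so 4 divides 4  holds
[6] min(-7, -4) = -7, not -6  fails
[7] b = 0 is even  fails
[8] 5g - 2f = 5(4) - 2(12) = -4  holds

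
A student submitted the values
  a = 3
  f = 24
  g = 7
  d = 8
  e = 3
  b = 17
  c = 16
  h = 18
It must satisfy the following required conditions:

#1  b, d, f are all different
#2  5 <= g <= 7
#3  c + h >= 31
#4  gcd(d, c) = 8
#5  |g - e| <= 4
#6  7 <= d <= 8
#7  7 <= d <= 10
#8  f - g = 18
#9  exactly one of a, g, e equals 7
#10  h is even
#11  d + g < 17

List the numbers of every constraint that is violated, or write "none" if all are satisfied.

#1 values 17, 8, 24 are pairwise distinct  OK
#2 g = 7 lies in [5, 7]  OK
#3 c + h = 16 + 18 = 34; 34 ≥ 31  OK
#4 gcd(8, 16) = 8  OK
#5 |7 - 3| = 4; 4 ≤ 4  OK
#6 d = 8 lies in [7, 8]  OK
#7 d = 8 lies in [7, 10]  OK
#8 f - g = 24 - 7 = 17, not 18  FAIL
#9 a=3, g=7, e=3; 1 of them equals 7  OK
#10 h = 18 is even  OK
#11 d + g = 8 + 7 = 15; 15 < 17  OK

The assignment fails constraint 8.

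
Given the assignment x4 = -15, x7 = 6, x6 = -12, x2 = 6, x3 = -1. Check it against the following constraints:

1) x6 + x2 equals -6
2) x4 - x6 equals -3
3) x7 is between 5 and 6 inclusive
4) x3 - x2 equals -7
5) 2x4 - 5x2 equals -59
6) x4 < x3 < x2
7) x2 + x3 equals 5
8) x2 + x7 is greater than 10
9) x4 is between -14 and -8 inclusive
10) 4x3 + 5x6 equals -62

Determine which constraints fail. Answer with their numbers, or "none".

No — constraints 5, 9, and 10 are not satisfied.

1) x6 + x2 = -12 + 6 = -6 — OK.
2) x4 - x6 = -15 - (-12) = -3 — OK.
3) x7 = 6 lies in [5, 6] — OK.
4) x3 - x2 = -1 - 6 = -7 — OK.
5) 2x4 - 5x2 = 2(-15) - 5(6) = -60, not -59 — violated.
6) values -15 < -1 < 6 — OK.
7) x2 + x3 = 6 + (-1) = 5 — OK.
8) x2 + x7 = 6 + 6 = 12; 12 > 10 — OK.
9) x4 = -15 is outside [-14, -8] — violated.
10) 4x3 + 5x6 = 4(-1) + 5(-12) = -64, not -62 — violated.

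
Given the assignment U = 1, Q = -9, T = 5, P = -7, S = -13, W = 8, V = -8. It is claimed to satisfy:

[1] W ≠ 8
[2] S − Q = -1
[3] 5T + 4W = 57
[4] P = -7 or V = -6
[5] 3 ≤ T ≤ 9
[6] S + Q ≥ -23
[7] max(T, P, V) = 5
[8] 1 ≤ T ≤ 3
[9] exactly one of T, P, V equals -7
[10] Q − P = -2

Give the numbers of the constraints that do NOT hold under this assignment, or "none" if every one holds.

No — constraints 1, 2, 8 are not satisfied.

[1] W = 8, but 8 is required to differ — fails.
[2] S − Q = -13 − (-9) = -4, not -1 — fails.
[3] 5T + 4W = 5(5) + 4(8) = 57 — holds.
[4] P = -7 = -7 (first disjunct) — holds.
[5] T = 5 lies in [3, 9] — holds.
[6] S + Q = -13 + (-9) = -22; -22 ≥ -23 — holds.
[7] max(5, -7, -8) = 5 — holds.
[8] T = 5 is outside [1, 3] — fails.
[9] T=5, P=-7, V=-8; 1 of them equals -7 — holds.
[10] Q − P = -9 − (-7) = -2 — holds.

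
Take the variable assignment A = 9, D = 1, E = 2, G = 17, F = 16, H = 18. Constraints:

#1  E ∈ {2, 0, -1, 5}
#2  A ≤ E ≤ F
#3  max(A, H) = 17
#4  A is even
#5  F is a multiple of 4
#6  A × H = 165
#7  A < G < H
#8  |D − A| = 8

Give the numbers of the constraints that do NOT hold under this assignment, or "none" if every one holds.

No — constraints 2, 3, 4, 6 are not satisfied.

#1 E = 2 is in {2, 0, -1, 5} — OK.
#2 values 9, 2, 16; A = 9 is not ≤ E = 2 — violated.
#3 max(9, 18) = 18, not 17 — violated.
#4 A = 9 is odd — violated.
#5 16 / 4 = 4, so 4 divides 16 — OK.
#6 A × H = 9 × 18 = 162, not 165 — violated.
#7 values 9 < 17 < 18 — OK.
#8 |1 − 9| = 8 — OK.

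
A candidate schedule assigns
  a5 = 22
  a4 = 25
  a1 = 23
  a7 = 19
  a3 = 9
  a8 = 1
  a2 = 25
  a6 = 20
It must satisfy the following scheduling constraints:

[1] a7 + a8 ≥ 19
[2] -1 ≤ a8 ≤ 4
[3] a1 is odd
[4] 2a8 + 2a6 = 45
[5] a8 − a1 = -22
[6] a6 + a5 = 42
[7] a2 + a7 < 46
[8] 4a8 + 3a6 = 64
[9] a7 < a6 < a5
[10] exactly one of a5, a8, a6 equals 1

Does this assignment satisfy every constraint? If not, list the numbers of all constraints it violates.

Constraint 4 does not hold.

[1] a7 + a8 = 19 + 1 = 20; 20 ≥ 19 — OK.
[2] a8 = 1 lies in [-1, 4] — OK.
[3] a1 = 23 is odd — OK.
[4] 2a8 + 2a6 = 2(1) + 2(20) = 42, not 45 — violated.
[5] a8 − a1 = 1 − 23 = -22 — OK.
[6] a6 + a5 = 20 + 22 = 42 — OK.
[7] a2 + a7 = 25 + 19 = 44; 44 < 46 — OK.
[8] 4a8 + 3a6 = 4(1) + 3(20) = 64 — OK.
[9] values 19 < 20 < 22 — OK.
[10] a5=22, a8=1, a6=20; 1 of them equals 1 — OK.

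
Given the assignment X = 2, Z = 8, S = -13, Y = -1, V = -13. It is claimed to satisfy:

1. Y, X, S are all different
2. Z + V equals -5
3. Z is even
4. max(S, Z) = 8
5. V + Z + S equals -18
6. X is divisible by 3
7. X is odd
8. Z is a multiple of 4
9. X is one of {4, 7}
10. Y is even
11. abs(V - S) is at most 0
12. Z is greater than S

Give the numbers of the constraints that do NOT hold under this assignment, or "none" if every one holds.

Violated: 6, 7, 9, and 10.

1. values -1, 2, -13 are pairwise distinct  holds
2. Z + V = 8 + (-13) = -5  holds
3. Z = 8 is even  holds
4. max(-13, 8) = 8  holds
5. V + Z + S = -13 + 8 + (-13) = -18  holds
6. 2 = 3*0 + 2, so 3 does not divide 2  fails
7. X = 2 is even  fails
8. 8 / 4 = 2, so 4 divides 8  holds
9. X = 2 is not in {4, 7}  fails
10. Y = -1 is odd  fails
11. abs(-13 - (-13)) = 0; 0 ≤ 0  holds
12. Z = 8, S = -13; 8 > -13  holds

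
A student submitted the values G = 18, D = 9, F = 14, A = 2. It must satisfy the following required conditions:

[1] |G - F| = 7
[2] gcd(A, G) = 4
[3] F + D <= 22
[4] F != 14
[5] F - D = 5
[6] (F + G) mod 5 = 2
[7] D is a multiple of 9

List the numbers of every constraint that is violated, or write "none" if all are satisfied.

The assignment fails constraints 1, 2, 3, and 4.

[1] |18 - 14| = 4, not 7 — violated.
[2] gcd(2, 18) = 2, not 4 — violated.
[3] F + D = 14 + 9 = 23; 23 > 22, bound 22 not met — violated.
[4] F = 14, but 14 is required to differ — violated.
[5] F - D = 14 - 9 = 5 — satisfied.
[6] F + G = 32; 32 mod 5 = 2 — satisfied.
[7] 9 / 9 = 1, so 9 divides 9 — satisfied.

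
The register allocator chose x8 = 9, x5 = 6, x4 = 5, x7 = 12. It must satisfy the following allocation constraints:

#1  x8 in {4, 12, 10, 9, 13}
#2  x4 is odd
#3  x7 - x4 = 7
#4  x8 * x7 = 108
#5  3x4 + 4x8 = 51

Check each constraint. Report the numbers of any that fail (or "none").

#1 x8 = 9 is in {4, 12, 10, 9, 13} — holds.
#2 x4 = 5 is odd — holds.
#3 x7 - x4 = 12 - 5 = 7 — holds.
#4 x8 * x7 = 9 * 12 = 108 — holds.
#5 3x4 + 4x8 = 3(5) + 4(9) = 51 — holds.

No violations.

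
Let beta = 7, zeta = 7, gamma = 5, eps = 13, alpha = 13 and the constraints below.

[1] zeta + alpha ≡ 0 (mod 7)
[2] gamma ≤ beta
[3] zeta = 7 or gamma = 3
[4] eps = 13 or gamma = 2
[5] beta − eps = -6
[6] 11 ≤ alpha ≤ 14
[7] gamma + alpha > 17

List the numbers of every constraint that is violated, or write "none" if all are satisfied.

Constraint 1 is violated.

[1] zeta + alpha = 20; 20 mod 7 = 6, not 0  no
[2] gamma = 5, beta = 7; 5 ≤ 7  yes
[3] zeta = 7 = 7 (first disjunct)  yes
[4] eps = 13 = 13 (first disjunct)  yes
[5] beta − eps = 7 − 13 = -6  yes
[6] alpha = 13 lies in [11, 14]  yes
[7] gamma + alpha = 5 + 13 = 18; 18 > 17  yes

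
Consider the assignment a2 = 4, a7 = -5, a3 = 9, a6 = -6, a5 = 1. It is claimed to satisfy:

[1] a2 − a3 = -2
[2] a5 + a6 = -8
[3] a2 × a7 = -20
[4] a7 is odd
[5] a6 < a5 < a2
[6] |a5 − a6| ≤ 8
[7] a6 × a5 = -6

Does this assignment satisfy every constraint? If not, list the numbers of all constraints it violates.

The assignment fails constraints 1, 2.

[1] a2 − a3 = 4 − 9 = -5, not -2 — does not hold.
[2] a5 + a6 = 1 + (-6) = -5, not -8 — does not hold.
[3] a2 × a7 = 4 × (-5) = -20 — holds.
[4] a7 = -5 is odd — holds.
[5] values -6 < 1 < 4 — holds.
[6] |1 − (-6)| = 7; 7 ≤ 8 — holds.
[7] a6 × a5 = -6 × 1 = -6 — holds.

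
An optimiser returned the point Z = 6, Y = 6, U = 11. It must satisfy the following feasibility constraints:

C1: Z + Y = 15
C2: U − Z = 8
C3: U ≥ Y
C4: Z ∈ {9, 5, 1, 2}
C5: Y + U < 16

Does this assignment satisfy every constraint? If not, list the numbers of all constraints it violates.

C1: Z + Y = 6 + 6 = 12, not 15 — fails.
C2: U − Z = 11 − 6 = 5, not 8 — fails.
C3: U = 11, Y = 6; 11 ≥ 6 — holds.
C4: Z = 6 is not in {9, 5, 1, 2} — fails.
C5: Y + U = 6 + 11 = 17; 17 ≥ 16, bound 16 not met — fails.

Violated: 1, 2, 4, and 5.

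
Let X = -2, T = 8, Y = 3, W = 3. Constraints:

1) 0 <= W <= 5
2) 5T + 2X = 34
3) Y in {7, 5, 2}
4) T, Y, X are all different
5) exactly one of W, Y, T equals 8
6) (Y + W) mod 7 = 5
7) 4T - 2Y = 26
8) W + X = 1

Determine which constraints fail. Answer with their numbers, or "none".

1) W = 3 lies in [0, 5]  OK
2) 5T + 2X = 5(8) + 2(-2) = 36, not 34  FAIL
3) Y = 3 is not in {7, 5, 2}  FAIL
4) values 8, 3, -2 are pairwise distinct  OK
5) W=3, Y=3, T=8; 1 of them equals 8  OK
6) Y + W = 6; 6 mod 7 = 6, not 5  FAIL
7) 4T - 2Y = 4(8) - 2(3) = 26  OK
8) W + X = 3 + (-2) = 1  OK

No — constraints 2, 3, 6 are not satisfied.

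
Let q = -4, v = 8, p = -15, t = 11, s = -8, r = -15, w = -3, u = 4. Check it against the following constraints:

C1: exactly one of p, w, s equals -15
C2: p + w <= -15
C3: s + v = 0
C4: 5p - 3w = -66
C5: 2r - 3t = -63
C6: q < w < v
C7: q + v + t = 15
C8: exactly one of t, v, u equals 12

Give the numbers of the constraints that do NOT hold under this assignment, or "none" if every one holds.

C1: p=-15, w=-3, s=-8; 1 of them equals -15 — OK.
C2: p + w = -15 + (-3) = -18; -18 ≤ -15 — OK.
C3: s + v = -8 + 8 = 0 — OK.
C4: 5p - 3w = 5(-15) - 3(-3) = -66 — OK.
C5: 2r - 3t = 2(-15) - 3(11) = -63 — OK.
C6: values -4 < -3 < 8 — OK.
C7: q + v + t = -4 + 8 + 11 = 15 — OK.
C8: t=11, v=8, u=4; 0 of them equal 12, not exactly one — violated.

Violated: 8.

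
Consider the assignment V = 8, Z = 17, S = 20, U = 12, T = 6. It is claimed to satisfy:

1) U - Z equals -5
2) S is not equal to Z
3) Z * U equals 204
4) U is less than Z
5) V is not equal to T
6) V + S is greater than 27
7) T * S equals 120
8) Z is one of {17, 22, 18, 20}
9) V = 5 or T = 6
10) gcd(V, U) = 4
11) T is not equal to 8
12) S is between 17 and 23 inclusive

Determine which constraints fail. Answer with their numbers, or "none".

1) U - Z = 12 - 17 = -5 — satisfied.
2) S = 20, Z = 17; distinct — satisfied.
3) Z * U = 17 * 12 = 204 — satisfied.
4) U = 12, Z = 17; 12 < 17 — satisfied.
5) V = 8, T = 6; distinct — satisfied.
6) V + S = 8 + 20 = 28; 28 > 27 — satisfied.
7) T * S = 6 * 20 = 120 — satisfied.
8) Z = 17 is in {17, 22, 18, 20} — satisfied.
9) V = 8 ≠ 5, but T = 6 = 6 (second disjunct) — satisfied.
10) gcd(8, 12) = 4 — satisfied.
11) T = 6, and 6 ≠ 8 — satisfied.
12) S = 20 lies in [17, 23] — satisfied.

Yes — all constraints hold.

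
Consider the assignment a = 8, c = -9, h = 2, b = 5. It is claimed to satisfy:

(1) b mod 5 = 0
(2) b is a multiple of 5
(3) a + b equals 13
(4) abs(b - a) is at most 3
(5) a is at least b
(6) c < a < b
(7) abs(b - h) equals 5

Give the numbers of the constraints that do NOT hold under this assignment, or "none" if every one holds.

(1) 5 mod 5 = 0 — satisfied.
(2) 5 / 5 = 1, so 5 divides 5 — satisfied.
(3) a + b = 8 + 5 = 13 — satisfied.
(4) abs(5 - 8) = 3; 3 ≤ 3 — satisfied.
(5) a = 8, b = 5; 8 ≥ 5 — satisfied.
(6) values -9, 8, 5; a = 8 is not < b = 5 — violated.
(7) abs(5 - 2) = 3, not 5 — violated.

Violated: 6 and 7.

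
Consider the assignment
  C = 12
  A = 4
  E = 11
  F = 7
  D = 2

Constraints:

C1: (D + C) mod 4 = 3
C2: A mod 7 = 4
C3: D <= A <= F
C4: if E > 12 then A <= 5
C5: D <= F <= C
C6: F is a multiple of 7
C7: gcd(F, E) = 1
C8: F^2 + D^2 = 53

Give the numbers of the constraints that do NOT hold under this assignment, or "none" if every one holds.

Violated: 1.

C1: D + C = 14; 14 mod 4 = 2, not 3  ✘
C2: 4 mod 7 = 4  ✔
C3: values 2 <= 4 <= 7  ✔
C4: E = 11, not > 12; antecedent false, conditional vacuously true  ✔
C5: values 2 <= 7 <= 12  ✔
C6: 7 / 7 = 1, so 7 divides 7  ✔
C7: gcd(7, 11) = 1  ✔
C8: F^2 + D^2 = 7^2 + 2^2 = 49 + 4 = 53  ✔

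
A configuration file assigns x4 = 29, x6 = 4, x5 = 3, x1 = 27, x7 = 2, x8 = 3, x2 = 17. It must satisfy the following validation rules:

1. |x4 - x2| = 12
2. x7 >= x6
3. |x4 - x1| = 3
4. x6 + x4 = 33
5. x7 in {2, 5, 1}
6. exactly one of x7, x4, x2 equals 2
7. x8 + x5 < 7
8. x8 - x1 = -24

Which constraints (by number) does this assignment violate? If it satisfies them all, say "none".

Violated: 2, 3.

1. |29 - 17| = 12 — satisfied.
2. x7 = 2, x6 = 4; 2 < 4 (want ≥) — violated.
3. |29 - 27| = 2, not 3 — violated.
4. x6 + x4 = 4 + 29 = 33 — satisfied.
5. x7 = 2 is in {2, 5, 1} — satisfied.
6. x7=2, x4=29, x2=17; 1 of them equals 2 — satisfied.
7. x8 + x5 = 3 + 3 = 6; 6 < 7 — satisfied.
8. x8 - x1 = 3 - 27 = -24 — satisfied.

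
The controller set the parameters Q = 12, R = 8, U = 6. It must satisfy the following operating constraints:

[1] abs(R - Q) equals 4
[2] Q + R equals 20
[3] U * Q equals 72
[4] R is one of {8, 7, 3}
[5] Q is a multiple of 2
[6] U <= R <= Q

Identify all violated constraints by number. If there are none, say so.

[1] abs(8 - 12) = 4  ✓
[2] Q + R = 12 + 8 = 20  ✓
[3] U * Q = 6 * 12 = 72  ✓
[4] R = 8 is in {8, 7, 3}  ✓
[5] 12 / 2 = 6, so 2 divides 12  ✓
[6] values 6 <= 8 <= 12  ✓

All constraints are satisfied.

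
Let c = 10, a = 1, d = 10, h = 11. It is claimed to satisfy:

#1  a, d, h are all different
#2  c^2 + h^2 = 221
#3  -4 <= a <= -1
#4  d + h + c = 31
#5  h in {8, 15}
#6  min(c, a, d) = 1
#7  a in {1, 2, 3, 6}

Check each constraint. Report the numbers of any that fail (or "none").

The assignment fails constraints 3 and 5.

#1 values 1, 10, 11 are pairwise distinct  ✔
#2 c^2 + h^2 = 10^2 + 11^2 = 100 + 121 = 221  ✔
#3 a = 1 is outside [-4, -1]  ✘
#4 d + h + c = 10 + 11 + 10 = 31  ✔
#5 h = 11 is not in {8, 15}  ✘
#6 min(10, 1, 10) = 1  ✔
#7 a = 1 is in {1, 2, 3, 6}  ✔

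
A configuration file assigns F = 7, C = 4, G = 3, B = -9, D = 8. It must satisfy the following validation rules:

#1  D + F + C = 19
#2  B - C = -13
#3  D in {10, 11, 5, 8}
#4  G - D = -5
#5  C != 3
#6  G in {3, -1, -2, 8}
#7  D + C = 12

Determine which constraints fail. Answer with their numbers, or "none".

#1 D + F + C = 8 + 7 + 4 = 19  true
#2 B - C = -9 - 4 = -13  true
#3 D = 8 is in {10, 11, 5, 8}  true
#4 G - D = 3 - 8 = -5  true
#5 C = 4, and 4 ≠ 3  true
#6 G = 3 is in {3, -1, -2, 8}  true
#7 D + C = 8 + 4 = 12  true

No violations.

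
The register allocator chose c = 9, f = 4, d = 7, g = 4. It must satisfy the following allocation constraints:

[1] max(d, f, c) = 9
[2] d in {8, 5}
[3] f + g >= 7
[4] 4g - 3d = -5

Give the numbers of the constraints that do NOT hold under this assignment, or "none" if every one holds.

[1] max(7, 4, 9) = 9  holds
[2] d = 7 is not in {8, 5}  fails
[3] f + g = 4 + 4 = 8; 8 ≥ 7  holds
[4] 4g - 3d = 4(4) - 3(7) = -5  holds

The assignment fails constraint 2.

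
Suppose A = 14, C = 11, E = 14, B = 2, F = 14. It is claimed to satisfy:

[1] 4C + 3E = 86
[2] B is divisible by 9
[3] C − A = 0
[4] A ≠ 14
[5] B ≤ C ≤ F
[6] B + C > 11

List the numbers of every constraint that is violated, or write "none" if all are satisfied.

Constraints 2, 3, 4 are violated.

[1] 4C + 3E = 4(11) + 3(14) = 86  OK
[2] 2 = 9×0 + 2, so 9 does not divide 2  FAIL
[3] C − A = 11 − 14 = -3, not 0  FAIL
[4] A = 14, but 14 is required to differ  FAIL
[5] values 2 ≤ 11 ≤ 14  OK
[6] B + C = 2 + 11 = 13; 13 > 11  OK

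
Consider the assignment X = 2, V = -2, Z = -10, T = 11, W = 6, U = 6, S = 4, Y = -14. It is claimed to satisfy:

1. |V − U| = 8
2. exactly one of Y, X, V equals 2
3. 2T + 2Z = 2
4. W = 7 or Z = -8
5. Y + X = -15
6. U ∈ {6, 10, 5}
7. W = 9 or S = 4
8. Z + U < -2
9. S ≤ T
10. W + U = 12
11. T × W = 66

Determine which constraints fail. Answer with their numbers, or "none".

1. |-2 − 6| = 8  ✔
2. Y=-14, X=2, V=-2; 1 of them equals 2  ✔
3. 2T + 2Z = 2(11) + 2(-10) = 2  ✔
4. W = 6 ≠ 7 and Z = -10 ≠ -8; both disjuncts false  ✘
5. Y + X = -14 + 2 = -12, not -15  ✘
6. U = 6 is in {6, 10, 5}  ✔
7. W = 6 ≠ 9, but S = 4 = 4 (second disjunct)  ✔
8. Z + U = -10 + 6 = -4; -4 < -2  ✔
9. S = 4, T = 11; 4 ≤ 11  ✔
10. W + U = 6 + 6 = 12  ✔
11. T × W = 11 × 6 = 66  ✔

No — constraints 4 and 5 are not satisfied.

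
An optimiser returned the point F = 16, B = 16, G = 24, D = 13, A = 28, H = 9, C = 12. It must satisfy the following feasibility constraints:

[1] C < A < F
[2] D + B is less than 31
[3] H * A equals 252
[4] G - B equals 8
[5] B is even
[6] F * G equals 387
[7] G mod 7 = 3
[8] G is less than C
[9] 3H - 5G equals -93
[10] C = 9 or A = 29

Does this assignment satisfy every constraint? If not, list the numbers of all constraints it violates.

[1] values 12, 28, 16; A = 28 is not < F = 16  fails
[2] D + B = 13 + 16 = 29; 29 < 31  holds
[3] H * A = 9 * 28 = 252  holds
[4] G - B = 24 - 16 = 8  holds
[5] B = 16 is even  holds
[6] F * G = 16 * 24 = 384, not 387  fails
[7] 24 mod 7 = 3  holds
[8] G = 24, C = 12; 24 ≥ 12 (want <)  fails
[9] 3H - 5G = 3(9) - 5(24) = -93  holds
[10] C = 12 ≠ 9 and A = 28 ≠ 29; both disjuncts false  fails

Constraints 1, 6, 8, 10 are violated.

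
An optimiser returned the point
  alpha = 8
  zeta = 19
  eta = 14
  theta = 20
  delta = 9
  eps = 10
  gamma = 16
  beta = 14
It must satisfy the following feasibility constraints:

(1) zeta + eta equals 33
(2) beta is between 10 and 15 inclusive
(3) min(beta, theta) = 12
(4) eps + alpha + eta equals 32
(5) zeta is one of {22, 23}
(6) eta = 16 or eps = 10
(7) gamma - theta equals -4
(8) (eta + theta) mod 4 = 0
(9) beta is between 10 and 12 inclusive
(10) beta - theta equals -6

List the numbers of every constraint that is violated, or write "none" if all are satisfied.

(1) zeta + eta = 19 + 14 = 33 — holds.
(2) beta = 14 lies in [10, 15] — holds.
(3) min(14, 20) = 14, not 12 — fails.
(4) eps + alpha + eta = 10 + 8 + 14 = 32 — holds.
(5) zeta = 19 is not in {22, 23} — fails.
(6) eta = 14 ≠ 16, but eps = 10 = 10 (second disjunct) — holds.
(7) gamma - theta = 16 - 20 = -4 — holds.
(8) eta + theta = 34; 34 mod 4 = 2, not 0 — fails.
(9) beta = 14 is outside [10, 12] — fails.
(10) beta - theta = 14 - 20 = -6 — holds.

Constraints 3, 5, 8, and 9 do not hold.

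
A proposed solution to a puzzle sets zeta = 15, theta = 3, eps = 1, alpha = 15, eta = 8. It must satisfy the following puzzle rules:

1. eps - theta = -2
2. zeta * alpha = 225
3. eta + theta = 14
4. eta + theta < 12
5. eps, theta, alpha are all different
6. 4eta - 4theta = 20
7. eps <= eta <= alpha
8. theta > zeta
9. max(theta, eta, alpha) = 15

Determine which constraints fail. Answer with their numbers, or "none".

No — constraints 3 and 8 are not satisfied.

1. eps - theta = 1 - 3 = -2 — satisfied.
2. zeta * alpha = 15 * 15 = 225 — satisfied.
3. eta + theta = 8 + 3 = 11, not 14 — violated.
4. eta + theta = 8 + 3 = 11; 11 < 12 — satisfied.
5. values 1, 3, 15 are pairwise distinct — satisfied.
6. 4eta - 4theta = 4(8) - 4(3) = 20 — satisfied.
7. values 1 <= 8 <= 15 — satisfied.
8. theta = 3, zeta = 15; 3 ≤ 15 (want >) — violated.
9. max(3, 8, 15) = 15 — satisfied.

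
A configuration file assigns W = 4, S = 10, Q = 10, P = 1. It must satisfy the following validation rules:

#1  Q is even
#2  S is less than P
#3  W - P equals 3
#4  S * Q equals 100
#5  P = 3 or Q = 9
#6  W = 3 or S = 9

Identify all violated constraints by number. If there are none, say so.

#1 Q = 10 is even  holds
#2 S = 10, P = 1; 10 ≥ 1 (want <)  fails
#3 W - P = 4 - 1 = 3  holds
#4 S * Q = 10 * 10 = 100  holds
#5 P = 1 ≠ 3 and Q = 10 ≠ 9; both disjuncts false  fails
#6 W = 4 ≠ 3 and S = 10 ≠ 9; both disjuncts false  fails

Constraints 2, 5, 6 are violated.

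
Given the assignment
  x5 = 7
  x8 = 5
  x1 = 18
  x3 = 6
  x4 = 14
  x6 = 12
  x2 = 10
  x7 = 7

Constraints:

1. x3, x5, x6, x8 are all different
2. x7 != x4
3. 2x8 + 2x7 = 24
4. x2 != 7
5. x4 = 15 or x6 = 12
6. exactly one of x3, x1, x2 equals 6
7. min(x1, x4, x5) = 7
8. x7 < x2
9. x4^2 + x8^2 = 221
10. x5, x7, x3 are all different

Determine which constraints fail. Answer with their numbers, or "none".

Constraint 10 is violated.

1. values 6, 7, 12, 5 are pairwise distinct — satisfied.
2. x7 = 7, x4 = 14; distinct — satisfied.
3. 2x8 + 2x7 = 2(5) + 2(7) = 24 — satisfied.
4. x2 = 10, and 10 ≠ 7 — satisfied.
5. x4 = 14 ≠ 15, but x6 = 12 = 12 (second disjunct) — satisfied.
6. x3=6, x1=18, x2=10; 1 of them equals 6 — satisfied.
7. min(18, 14, 7) = 7 — satisfied.
8. x7 = 7, x2 = 10; 7 < 10 — satisfied.
9. x4^2 + x8^2 = 14^2 + 5^2 = 196 + 25 = 221 — satisfied.
10. x5 = x7 = 7, not all different — violated.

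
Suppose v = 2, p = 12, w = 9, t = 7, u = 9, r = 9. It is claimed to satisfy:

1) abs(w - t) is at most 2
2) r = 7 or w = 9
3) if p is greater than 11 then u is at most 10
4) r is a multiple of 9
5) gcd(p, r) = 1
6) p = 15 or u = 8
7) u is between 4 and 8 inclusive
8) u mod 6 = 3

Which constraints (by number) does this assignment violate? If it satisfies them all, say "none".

The assignment fails constraints 5, 6, 7.

1) abs(9 - 7) = 2; 2 ≤ 2  ✔
2) r = 9 ≠ 7, but w = 9 = 9 (second disjunct)  ✔
3) p = 12 > 11, so we need u ≤ 10; u = 9 ≤ 10  ✔
4) 9 / 9 = 1, so 9 divides 9  ✔
5) gcd(12, 9) = 3, not 1  ✘
6) p = 12 ≠ 15 and u = 9 ≠ 8; both disjuncts false  ✘
7) u = 9 is outside [4, 8]  ✘
8) 9 mod 6 = 3  ✔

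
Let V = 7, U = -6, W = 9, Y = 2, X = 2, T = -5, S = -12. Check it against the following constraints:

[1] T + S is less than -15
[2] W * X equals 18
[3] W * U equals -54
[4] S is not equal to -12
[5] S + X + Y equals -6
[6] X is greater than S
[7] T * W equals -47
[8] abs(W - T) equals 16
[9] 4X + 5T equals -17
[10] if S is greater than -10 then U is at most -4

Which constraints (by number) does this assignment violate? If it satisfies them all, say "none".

[1] T + S = -5 + (-12) = -17; -17 < -15  yes
[2] W * X = 9 * 2 = 18  yes
[3] W * U = 9 * (-6) = -54  yes
[4] S = -12, but -12 is required to differ  no
[5] S + X + Y = -12 + 2 + 2 = -8, not -6  no
[6] X = 2, S = -12; 2 > -12  yes
[7] T * W = -5 * 9 = -45, not -47  no
[8] abs(9 - (-5)) = 14, not 16  no
[9] 4X + 5T = 4(2) + 5(-5) = -17  yes
[10] S = -12, not > -10; antecedent false, conditional vacuously true  yes

The assignment fails constraints 4, 5, 7, 8.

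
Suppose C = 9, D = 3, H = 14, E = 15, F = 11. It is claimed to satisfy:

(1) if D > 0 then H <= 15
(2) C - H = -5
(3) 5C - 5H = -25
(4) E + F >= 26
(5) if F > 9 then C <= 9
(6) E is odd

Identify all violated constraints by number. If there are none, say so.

None — every constraint holds.

(1) D = 3 > 0, so we need H ≤ 15; H = 14 ≤ 15  yes
(2) C - H = 9 - 14 = -5  yes
(3) 5C - 5H = 5(9) - 5(14) = -25  yes
(4) E + F = 15 + 11 = 26; 26 ≥ 26  yes
(5) F = 11 > 9, so we need C ≤ 9; C = 9 ≤ 9  yes
(6) E = 15 is odd  yes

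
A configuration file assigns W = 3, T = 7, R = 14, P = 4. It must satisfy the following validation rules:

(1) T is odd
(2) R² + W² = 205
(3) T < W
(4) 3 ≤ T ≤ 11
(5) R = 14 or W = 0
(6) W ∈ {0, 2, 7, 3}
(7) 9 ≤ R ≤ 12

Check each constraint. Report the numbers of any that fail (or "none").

The assignment fails constraints 3 and 7.

(1) T = 7 is odd — OK.
(2) R² + W² = 14² + 3² = 196 + 9 = 205 — OK.
(3) T = 7, W = 3; 7 ≥ 3 (want <) — violated.
(4) T = 7 lies in [3, 11] — OK.
(5) R = 14 = 14 (first disjunct) — OK.
(6) W = 3 is in {0, 2, 7, 3} — OK.
(7) R = 14 is outside [9, 12] — violated.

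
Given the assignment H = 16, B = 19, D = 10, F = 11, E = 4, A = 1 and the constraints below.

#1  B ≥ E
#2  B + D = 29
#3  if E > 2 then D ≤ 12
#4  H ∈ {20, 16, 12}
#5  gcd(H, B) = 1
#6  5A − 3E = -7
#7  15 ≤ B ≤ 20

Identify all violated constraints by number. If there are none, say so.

#1 B = 19, E = 4; 19 ≥ 4  true
#2 B + D = 19 + 10 = 29  true
#3 E = 4 > 2, so we need D ≤ 12; D = 10 ≤ 12  true
#4 H = 16 is in {20, 16, 12}  true
#5 gcd(16, 19) = 1  true
#6 5A − 3E = 5(1) − 3(4) = -7  true
#7 B = 19 lies in [15, 20]  true

The assignment satisfies every constraint.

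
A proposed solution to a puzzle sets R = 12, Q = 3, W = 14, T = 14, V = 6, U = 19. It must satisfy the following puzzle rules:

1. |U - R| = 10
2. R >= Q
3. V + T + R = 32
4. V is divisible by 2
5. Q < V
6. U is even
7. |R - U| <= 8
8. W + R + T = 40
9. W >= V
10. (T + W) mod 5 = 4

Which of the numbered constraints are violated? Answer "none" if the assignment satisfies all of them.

Violated: 1, 6, 10.

1. |19 - 12| = 7, not 10 — fails.
2. R = 12, Q = 3; 12 ≥ 3 — holds.
3. V + T + R = 6 + 14 + 12 = 32 — holds.
4. 6 / 2 = 3, so 2 divides 6 — holds.
5. Q = 3, V = 6; 3 < 6 — holds.
6. U = 19 is odd — fails.
7. |12 - 19| = 7; 7 ≤ 8 — holds.
8. W + R + T = 14 + 12 + 14 = 40 — holds.
9. W = 14, V = 6; 14 ≥ 6 — holds.
10. T + W = 28; 28 mod 5 = 3, not 4 — fails.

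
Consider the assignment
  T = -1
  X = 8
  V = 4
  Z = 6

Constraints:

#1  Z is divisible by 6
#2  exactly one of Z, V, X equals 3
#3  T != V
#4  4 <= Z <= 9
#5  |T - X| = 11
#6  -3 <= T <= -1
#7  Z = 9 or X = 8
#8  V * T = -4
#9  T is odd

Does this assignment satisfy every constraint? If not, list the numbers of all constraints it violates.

#1 6 / 6 = 1, so 6 divides 6  OK
#2 Z=6, V=4, X=8; 0 of them equal 3, not exactly one  FAIL
#3 T = -1, V = 4; distinct  OK
#4 Z = 6 lies in [4, 9]  OK
#5 |-1 - 8| = 9, not 11  FAIL
#6 T = -1 lies in [-3, -1]  OK
#7 Z = 6 ≠ 9, but X = 8 = 8 (second disjunct)  OK
#8 V * T = 4 * (-1) = -4  OK
#9 T = -1 is odd  OK

The assignment fails constraints 2, 5.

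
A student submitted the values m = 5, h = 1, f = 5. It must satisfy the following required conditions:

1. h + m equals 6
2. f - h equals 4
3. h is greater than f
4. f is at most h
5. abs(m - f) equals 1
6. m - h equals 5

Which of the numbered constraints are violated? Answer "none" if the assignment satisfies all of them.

Constraints 3, 4, 5, 6 do not hold.

1. h + m = 1 + 5 = 6 — holds.
2. f - h = 5 - 1 = 4 — holds.
3. h = 1, f = 5; 1 ≤ 5 (want >) — does not hold.
4. f = 5, h = 1; 5 > 1 (want ≤) — does not hold.
5. abs(5 - 5) = 0, not 1 — does not hold.
6. m - h = 5 - 1 = 4, not 5 — does not hold.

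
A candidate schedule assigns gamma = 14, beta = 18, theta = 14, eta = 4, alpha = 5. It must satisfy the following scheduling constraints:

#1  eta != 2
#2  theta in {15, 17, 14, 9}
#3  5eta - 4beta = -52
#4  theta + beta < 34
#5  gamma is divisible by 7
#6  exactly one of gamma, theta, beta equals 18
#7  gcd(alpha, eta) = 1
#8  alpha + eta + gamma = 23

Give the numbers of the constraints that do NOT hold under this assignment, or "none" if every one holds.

The assignment satisfies every constraint.

#1 eta = 4, and 4 ≠ 2 — holds.
#2 theta = 14 is in {15, 17, 14, 9} — holds.
#3 5eta - 4beta = 5(4) - 4(18) = -52 — holds.
#4 theta + beta = 14 + 18 = 32; 32 < 34 — holds.
#5 14 / 7 = 2, so 7 divides 14 — holds.
#6 gamma=14, theta=14, beta=18; 1 of them equals 18 — holds.
#7 gcd(5, 4) = 1 — holds.
#8 alpha + eta + gamma = 5 + 4 + 14 = 23 — holds.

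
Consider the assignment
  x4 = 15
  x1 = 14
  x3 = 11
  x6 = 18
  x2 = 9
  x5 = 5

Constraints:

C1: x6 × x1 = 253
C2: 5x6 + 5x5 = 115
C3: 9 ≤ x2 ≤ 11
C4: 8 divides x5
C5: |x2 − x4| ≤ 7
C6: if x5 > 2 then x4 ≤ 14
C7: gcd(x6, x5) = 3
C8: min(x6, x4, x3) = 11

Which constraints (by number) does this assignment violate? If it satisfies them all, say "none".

C1: x6 × x1 = 18 × 14 = 252, not 253 — violated.
C2: 5x6 + 5x5 = 5(18) + 5(5) = 115 — satisfied.
C3: x2 = 9 lies in [9, 11] — satisfied.
C4: 5 = 8×0 + 5, so 8 does not divide 5 — violated.
C5: |9 − 15| = 6; 6 ≤ 7 — satisfied.
C6: x5 = 5 > 2, so we need x4 ≤ 14; but x4 = 15 > 14 — violated.
C7: gcd(18, 5) = 1, not 3 — violated.
C8: min(18, 15, 11) = 11 — satisfied.

Violated: 1, 4, 6, 7.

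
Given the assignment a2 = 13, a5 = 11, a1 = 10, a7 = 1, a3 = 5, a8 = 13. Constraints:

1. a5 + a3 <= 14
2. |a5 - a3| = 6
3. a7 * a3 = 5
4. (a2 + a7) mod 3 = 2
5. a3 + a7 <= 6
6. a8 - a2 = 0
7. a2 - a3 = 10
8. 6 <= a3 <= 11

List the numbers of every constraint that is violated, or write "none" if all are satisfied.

Constraints 1, 7, 8 are violated.

1. a5 + a3 = 11 + 5 = 16; 16 > 14, bound 14 not met  false
2. |11 - 5| = 6  true
3. a7 * a3 = 1 * 5 = 5  true
4. a2 + a7 = 14; 14 mod 3 = 2  true
5. a3 + a7 = 5 + 1 = 6; 6 ≤ 6  true
6. a8 - a2 = 13 - 13 = 0  true
7. a2 - a3 = 13 - 5 = 8, not 10  false
8. a3 = 5 is outside [6, 11]  false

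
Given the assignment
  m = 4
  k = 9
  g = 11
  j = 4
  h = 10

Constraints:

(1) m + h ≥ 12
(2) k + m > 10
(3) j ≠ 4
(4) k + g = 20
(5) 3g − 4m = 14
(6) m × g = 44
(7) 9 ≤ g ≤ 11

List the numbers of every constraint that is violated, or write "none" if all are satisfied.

No — constraints 3 and 5 are not satisfied.

(1) m + h = 4 + 10 = 14; 14 ≥ 12  ✔
(2) k + m = 9 + 4 = 13; 13 > 10  ✔
(3) j = 4, but 4 is required to differ  ✘
(4) k + g = 9 + 11 = 20  ✔
(5) 3g − 4m = 3(11) − 4(4) = 17, not 14  ✘
(6) m × g = 4 × 11 = 44  ✔
(7) g = 11 lies in [9, 11]  ✔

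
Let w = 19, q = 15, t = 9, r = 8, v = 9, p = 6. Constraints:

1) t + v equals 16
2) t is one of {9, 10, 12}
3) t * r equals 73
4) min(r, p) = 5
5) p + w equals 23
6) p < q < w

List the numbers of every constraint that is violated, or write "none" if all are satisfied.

Violated: 1, 3, 4, 5.

1) t + v = 9 + 9 = 18, not 16 — violated.
2) t = 9 is in {9, 10, 12} — satisfied.
3) t * r = 9 * 8 = 72, not 73 — violated.
4) min(8, 6) = 6, not 5 — violated.
5) p + w = 6 + 19 = 25, not 23 — violated.
6) values 6 < 15 < 19 — satisfied.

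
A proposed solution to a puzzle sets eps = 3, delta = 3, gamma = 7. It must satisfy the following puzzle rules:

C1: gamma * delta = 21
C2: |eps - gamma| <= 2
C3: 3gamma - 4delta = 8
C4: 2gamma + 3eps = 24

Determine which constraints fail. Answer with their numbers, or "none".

C1: gamma * delta = 7 * 3 = 21 — holds.
C2: |3 - 7| = 4; 4 > 2, exceeds bound 2 — does not hold.
C3: 3gamma - 4delta = 3(7) - 4(3) = 9, not 8 — does not hold.
C4: 2gamma + 3eps = 2(7) + 3(3) = 23, not 24 — does not hold.

Violated: 2, 3, 4.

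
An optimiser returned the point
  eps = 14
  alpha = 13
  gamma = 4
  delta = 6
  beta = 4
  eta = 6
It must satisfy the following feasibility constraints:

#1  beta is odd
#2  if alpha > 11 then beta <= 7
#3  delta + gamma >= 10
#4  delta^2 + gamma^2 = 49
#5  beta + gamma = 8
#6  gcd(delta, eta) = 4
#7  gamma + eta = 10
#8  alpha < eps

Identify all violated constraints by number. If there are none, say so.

#1 beta = 4 is even — violated.
#2 alpha = 13 > 11, so we need beta ≤ 7; beta = 4 ≤ 7 — satisfied.
#3 delta + gamma = 6 + 4 = 10; 10 ≥ 10 — satisfied.
#4 delta^2 + gamma^2 = 6^2 + 4^2 = 36 + 16 = 52, not 49 — violated.
#5 beta + gamma = 4 + 4 = 8 — satisfied.
#6 gcd(6, 6) = 6, not 4 — violated.
#7 gamma + eta = 4 + 6 = 10 — satisfied.
#8 alpha = 13, eps = 14; 13 < 14 — satisfied.

Constraints 1, 4, and 6 do not hold.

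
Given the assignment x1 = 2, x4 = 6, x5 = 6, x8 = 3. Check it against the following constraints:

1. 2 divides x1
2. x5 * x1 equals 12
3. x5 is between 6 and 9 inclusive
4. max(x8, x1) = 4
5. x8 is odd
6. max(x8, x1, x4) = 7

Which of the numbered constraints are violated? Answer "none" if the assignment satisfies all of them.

1. 2 / 2 = 1, so 2 divides 2 — satisfied.
2. x5 * x1 = 6 * 2 = 12 — satisfied.
3. x5 = 6 lies in [6, 9] — satisfied.
4. max(3, 2) = 3, not 4 — violated.
5. x8 = 3 is odd — satisfied.
6. max(3, 2, 6) = 6, not 7 — violated.

The assignment fails constraints 4, 6.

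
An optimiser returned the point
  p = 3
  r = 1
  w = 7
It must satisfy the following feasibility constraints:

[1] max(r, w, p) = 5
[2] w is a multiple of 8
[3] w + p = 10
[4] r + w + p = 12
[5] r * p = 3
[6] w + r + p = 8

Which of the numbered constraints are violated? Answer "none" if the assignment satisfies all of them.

[1] max(1, 7, 3) = 7, not 5 — violated.
[2] 7 = 8*0 + 7, so 8 does not divide 7 — violated.
[3] w + p = 7 + 3 = 10 — satisfied.
[4] r + w + p = 1 + 7 + 3 = 11, not 12 — violated.
[5] r * p = 1 * 3 = 3 — satisfied.
[6] w + r + p = 7 + 1 + 3 = 11, not 8 — violated.

The assignment fails constraints 1, 2, 4, and 6.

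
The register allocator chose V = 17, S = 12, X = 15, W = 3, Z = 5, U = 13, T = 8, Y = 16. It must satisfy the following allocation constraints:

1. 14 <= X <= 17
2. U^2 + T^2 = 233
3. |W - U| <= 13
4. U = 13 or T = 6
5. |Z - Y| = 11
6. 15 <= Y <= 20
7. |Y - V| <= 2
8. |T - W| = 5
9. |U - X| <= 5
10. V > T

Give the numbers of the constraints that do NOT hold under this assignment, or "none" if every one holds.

The assignment satisfies every constraint.

1. X = 15 lies in [14, 17]  holds
2. U^2 + T^2 = 13^2 + 8^2 = 169 + 64 = 233  holds
3. |3 - 13| = 10; 10 ≤ 13  holds
4. U = 13 = 13 (first disjunct)  holds
5. |5 - 16| = 11  holds
6. Y = 16 lies in [15, 20]  holds
7. |16 - 17| = 1; 1 ≤ 2  holds
8. |8 - 3| = 5  holds
9. |13 - 15| = 2; 2 ≤ 5  holds
10. V = 17, T = 8; 17 > 8  holds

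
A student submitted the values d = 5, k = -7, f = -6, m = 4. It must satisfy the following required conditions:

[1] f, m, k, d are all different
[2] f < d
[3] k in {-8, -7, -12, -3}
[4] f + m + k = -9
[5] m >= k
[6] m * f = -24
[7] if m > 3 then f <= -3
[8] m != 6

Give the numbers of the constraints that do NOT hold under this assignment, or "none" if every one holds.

No violations.

[1] values -6, 4, -7, 5 are pairwise distinct — holds.
[2] f = -6, d = 5; -6 < 5 — holds.
[3] k = -7 is in {-8, -7, -12, -3} — holds.
[4] f + m + k = -6 + 4 + (-7) = -9 — holds.
[5] m = 4, k = -7; 4 ≥ -7 — holds.
[6] m * f = 4 * (-6) = -24 — holds.
[7] m = 4 > 3, so we need f ≤ -3; f = -6 ≤ -3 — holds.
[8] m = 4, and 4 ≠ 6 — holds.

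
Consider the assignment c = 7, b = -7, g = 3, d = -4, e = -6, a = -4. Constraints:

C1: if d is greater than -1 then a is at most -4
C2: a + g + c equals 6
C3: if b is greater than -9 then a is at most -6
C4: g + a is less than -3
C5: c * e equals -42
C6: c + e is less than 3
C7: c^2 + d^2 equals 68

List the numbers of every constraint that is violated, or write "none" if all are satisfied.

Constraints 3, 4, and 7 are violated.

C1: d = -4, not > -1; antecedent false, conditional vacuously true  holds
C2: a + g + c = -4 + 3 + 7 = 6  holds
C3: b = -7 > -9, so we need a ≤ -6; but a = -4 > -6  fails
C4: g + a = 3 + (-4) = -1; -1 ≥ -3, bound -3 not met  fails
C5: c * e = 7 * (-6) = -42  holds
C6: c + e = 7 + (-6) = 1; 1 < 3  holds
C7: c^2 + d^2 = 7^2 + (-4)^2 = 49 + 16 = 65, not 68  fails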